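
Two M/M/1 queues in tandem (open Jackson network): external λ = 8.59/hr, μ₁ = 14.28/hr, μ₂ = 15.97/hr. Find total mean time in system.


Each node sees arrival rate λ = 8.59/hr (tandem ⇒ throughput preserved).
W₁ = 1/(μ₁−λ) = 1/(14.28−8.59) = 0.17575 hr
W₂ = 1/(μ₂−λ) = 1/(15.97−8.59) = 0.13550 hr
W_total = W₁ + W₂ = 0.17575 + 0.13550 = 0.31125 hr

Final: 0.31125 hr


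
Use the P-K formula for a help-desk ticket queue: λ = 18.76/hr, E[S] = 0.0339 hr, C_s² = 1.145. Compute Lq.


ρ = λ·E[S] = 18.76·0.0339 = 0.6360
Lq = ρ²(1+C_s²)/(2(1−ρ)) = 0.4045·(1+1.145)/(2·0.3640)
= 0.4045·2.1450/0.7281 = 1.19157

Final: 1.19157


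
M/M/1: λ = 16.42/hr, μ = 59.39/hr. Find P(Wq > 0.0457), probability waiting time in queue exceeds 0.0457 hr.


ρ = 16.42/59.39 = 0.2765
P(Wq > t) = ρ·e^{−(μ−λ)t} = 0.2765·e^{−1.9637}
= 0.2765·0.140334 = 0.038799

Final: 0.038799


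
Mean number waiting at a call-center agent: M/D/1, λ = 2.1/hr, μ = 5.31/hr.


ρ = 2.1/5.31 = 0.3955
M/D/1: Lq = ρ²/(2(1−ρ)) = 0.1564/(2·0.6045) = 0.12936

Final: 0.12936


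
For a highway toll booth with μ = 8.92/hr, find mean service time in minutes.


Mean service time = 1/μ = 1/8.92 hour = 0.11211 hour
In minutes: 0.11211 × 60 = 6.7265 min

Final: 6.7265 min


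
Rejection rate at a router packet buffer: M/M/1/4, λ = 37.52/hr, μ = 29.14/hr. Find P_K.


ρ = λ/μ = 37.52/29.14 = 1.2876
P_K = (1−ρ)ρ^K/(1−ρ^(K+1)) = (-0.2876·2.748483)/(1 − 3.538885)
= -0.790401/-2.538885 = 0.311318

Final: 0.311318


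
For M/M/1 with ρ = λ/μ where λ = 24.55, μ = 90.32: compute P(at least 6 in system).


ρ = 24.55/90.32 = 0.2718
P(N ≥ n) = ρ^n = 0.2718^6 = 0.0004033

Final: 0.0004033


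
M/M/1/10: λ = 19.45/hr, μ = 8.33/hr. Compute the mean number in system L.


ρ = 19.45/8.33 = 2.3349
L = ρ[1 − (K+1)ρ^K + Kρ^(K+1)] / [(1−ρ)(1−ρ^(K+1))]
Numerator: 2.3349·(1 − 11·4816.660569 + 10·11246.584401) = 138890.226572
Denominator: (-1.3349)·(-11245.584401) = 15012.112670
L = 138890.226572/15012.112670 = 9.2519

Final: 9.2519


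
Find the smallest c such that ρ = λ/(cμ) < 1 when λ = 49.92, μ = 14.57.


Stability requires cμ > λ ⇔ c > λ/μ.
λ/μ = 49.92/14.57 = 3.4262
Minimum integer c = ⌊3.4262⌋ + 1 = 4
Check: 4·14.57 = 58.28 > 49.92, while 3·14.57 = 43.71 ≤ 49.92

Final: 4 servers


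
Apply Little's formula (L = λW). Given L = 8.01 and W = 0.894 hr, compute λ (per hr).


λ = L/W = 8.01/0.894 = 8.9597 /hr

Final: 8.9597 /hr


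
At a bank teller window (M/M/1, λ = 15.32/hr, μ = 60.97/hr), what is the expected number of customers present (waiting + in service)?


ρ = λ/μ = 15.32/60.97 = 0.2513
L = ρ/(1−ρ) = 0.2513/(1 − 0.2513) = 0.2513/0.7487 = 0.3356

Final: 0.3356


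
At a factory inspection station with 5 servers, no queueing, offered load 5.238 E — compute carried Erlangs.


B(5,5.238) = 0.303872 (Erlang-B)
Carried load = a(1 − B) = 5.238·(1 − 0.303872) = 5.238·0.696128 = 3.6463 E

Final: 3.6463 Erlangs


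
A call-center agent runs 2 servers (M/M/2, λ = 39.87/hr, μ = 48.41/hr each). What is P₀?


a = λ/μ = 39.87/48.41 = 0.8236; ρ = a/c = 0.4118
Σ_{k=0}^{1} a^k/k! (terms k=0..1) = 1.00000 + 0.82359 = 1.82359
Tail: a^2/(2!(1−ρ)) = 0.67830/(2·0.5882) = 0.57659
P₀ = 1/(1.82359 + 0.57659) = 1/2.40018 = 0.416636

Final: 0.416636


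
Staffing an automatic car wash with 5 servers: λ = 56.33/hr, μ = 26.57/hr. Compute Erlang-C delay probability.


a = λ/μ = 2.1201; ρ = a/5 = 0.4240
P₀ = 0.118808 (from M/M/c formula)
C(c,a) = [a^c/(c!(1−ρ))]·P₀ = [42.82930/(120·0.5760)]·0.118808
= 0.61965·0.118808 = 0.073619

Final: 0.073619


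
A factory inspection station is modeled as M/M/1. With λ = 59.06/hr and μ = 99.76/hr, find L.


ρ = λ/μ = 59.06/99.76 = 0.5920
L = ρ/(1−ρ) = 0.5920/(1 − 0.5920) = 0.5920/0.4080 = 1.4511

Final: 1.4511


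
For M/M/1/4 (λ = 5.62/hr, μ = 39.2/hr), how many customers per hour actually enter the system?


ρ = 0.1434; P_K = (1−ρ)ρ^4/(1−ρ^5) = 0.0003619
λ_eff = λ(1 − P_K) = 5.62·(1 − 0.0003619) = 5.62·0.999638 = 5.6180 /hr

Final: 5.6180 /hr


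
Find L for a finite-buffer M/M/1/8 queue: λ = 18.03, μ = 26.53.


ρ = 18.03/26.53 = 0.6796
L = ρ[1 − (K+1)ρ^K + Kρ^(K+1)] / [(1−ρ)(1−ρ^(K+1))]
Numerator: 0.6796·(1 − 9·0.045506 + 8·0.030926) = 0.569414
Denominator: (0.3204)·(0.969074) = 0.310484
L = 0.569414/0.310484 = 1.8340

Final: 1.8340


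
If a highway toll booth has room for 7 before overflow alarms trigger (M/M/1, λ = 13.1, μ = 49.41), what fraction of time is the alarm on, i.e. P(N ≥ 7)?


ρ = 13.1/49.41 = 0.2651
P(N ≥ n) = ρ^n = 0.2651^7 = 0.00009209

Final: 0.00009209


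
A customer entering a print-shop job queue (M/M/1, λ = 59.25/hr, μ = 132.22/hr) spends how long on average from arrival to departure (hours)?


W = 1/(μ−λ) = 1/(132.22 − 59.25) = 1/72.97 = 0.01370 hr

Final: 0.01370 hr


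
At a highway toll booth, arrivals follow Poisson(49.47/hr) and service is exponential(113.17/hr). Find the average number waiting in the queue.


ρ = 49.47/113.17 = 0.4371
Lq = ρ²/(1−ρ) = 0.1911/0.5629 = 0.3395

Final: 0.3395


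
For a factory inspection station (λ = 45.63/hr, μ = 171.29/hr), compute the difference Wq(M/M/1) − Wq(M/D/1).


ρ = 45.63/171.29 = 0.2664
Wq(M/M/1) = ρ/(μ−λ) = 0.2664/125.66 = 0.002120 hr
Wq(M/D/1) = ρ/(2(μ−λ)) = 0.001060 hr
Savings = 0.002120 − 0.001060 = 0.001060 hr

Final: 0.001060 hr


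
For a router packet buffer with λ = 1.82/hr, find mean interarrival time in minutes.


Mean interarrival time = 1/λ = 1/1.82 hour = 0.54945 hour
In minutes: 0.54945 × 60 = 32.9670 min

Final: 32.9670 min


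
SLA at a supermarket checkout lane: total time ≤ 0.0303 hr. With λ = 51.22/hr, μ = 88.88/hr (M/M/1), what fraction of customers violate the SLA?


W ~ Exponential(μ−λ) for M/M/1.
μ − λ = 88.88 − 51.22 = 37.6600
P(W > t) = e^{−(μ−λ)t} = e^{−1.1411} = 0.319468

Final: 0.319468


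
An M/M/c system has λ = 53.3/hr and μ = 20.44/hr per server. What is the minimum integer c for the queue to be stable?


Stability requires cμ > λ ⇔ c > λ/μ.
λ/μ = 53.3/20.44 = 2.6076
Minimum integer c = ⌊2.6076⌋ + 1 = 3
Check: 3·20.44 = 61.32 > 53.3, while 2·20.44 = 40.88 ≤ 53.3

Final: 3 servers


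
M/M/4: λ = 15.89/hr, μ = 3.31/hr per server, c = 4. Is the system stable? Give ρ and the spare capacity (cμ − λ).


Total capacity cμ = 4·3.31 = 13.24/hr
ρ = λ/(cμ) = 15.89/13.24 = 1.2002
Stable ⇔ ρ < 1: NO
Spare capacity = cμ − λ = 13.24 − 15.89 = -2.65/hr

Final: ρ = 1.2002; unstable; margin = -2.65/hr


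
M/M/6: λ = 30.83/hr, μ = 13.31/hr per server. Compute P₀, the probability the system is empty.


a = λ/μ = 30.83/13.31 = 2.3163; ρ = a/c = 0.3861
Σ_{k=0}^{5} a^k/k! (terms k=0..5) = 1.00000 + 2.31630 + 2.68263 + 2.07126 + 1.19942 + 0.55564 = 9.82526
Tail: a^6/(6!(1−ρ)) = 154.44463/(720·0.6139) = 0.34939
P₀ = 1/(9.82526 + 0.34939) = 1/10.17465 = 0.098284

Final: 0.098284


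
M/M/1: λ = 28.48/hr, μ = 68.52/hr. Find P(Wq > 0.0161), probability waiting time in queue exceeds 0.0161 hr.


ρ = 28.48/68.52 = 0.4156
P(Wq > t) = ρ·e^{−(μ−λ)t} = 0.4156·e^{−0.6446}
= 0.4156·0.524849 = 0.218151

Final: 0.218151


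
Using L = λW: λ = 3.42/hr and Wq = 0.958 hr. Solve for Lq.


Lq = λWq = 3.42·0.958 = 3.2764

Final: 3.2764


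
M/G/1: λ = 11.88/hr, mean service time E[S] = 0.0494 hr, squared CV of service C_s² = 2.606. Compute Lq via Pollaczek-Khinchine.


ρ = λ·E[S] = 11.88·0.0494 = 0.5869
Lq = ρ²(1+C_s²)/(2(1−ρ)) = 0.3444·(1+2.606)/(2·0.4131)
= 0.3444·3.6060/0.8263 = 1.50313

Final: 1.50313


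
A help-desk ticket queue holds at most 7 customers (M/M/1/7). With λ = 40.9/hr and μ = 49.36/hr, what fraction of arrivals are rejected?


ρ = λ/μ = 40.9/49.36 = 0.8286
P_K = (1−ρ)ρ^K/(1−ρ^(K+1)) = (0.1714·0.268187)/(1 − 0.222221)
= 0.045966/0.777779 = 0.059098

Final: 0.059098


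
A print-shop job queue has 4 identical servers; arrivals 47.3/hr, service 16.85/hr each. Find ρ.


ρ = λ/(cμ) = 47.3/(4·16.85) = 47.3/67.40 = 0.7018

Final: 0.7018


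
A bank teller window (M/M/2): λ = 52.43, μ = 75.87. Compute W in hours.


a = 0.6911; ρ = 0.3455; P₀ = 0.486408
Lq = P₀·a^c·ρ/(c!(1−ρ)²) = 0.09369
Wq = Lq/λ = 0.09369/52.43 = 0.001787 hr
W = Wq + 1/μ = 0.001787 + 0.01318 = 0.01497 hr

Final: 0.01497 hr


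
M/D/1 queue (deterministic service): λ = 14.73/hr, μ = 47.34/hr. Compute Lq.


ρ = 14.73/47.34 = 0.3112
M/D/1: Lq = ρ²/(2(1−ρ)) = 0.09682/(2·0.6888) = 0.07027

Final: 0.07027


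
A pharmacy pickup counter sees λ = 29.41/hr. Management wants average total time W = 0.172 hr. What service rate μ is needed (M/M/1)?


W = 1/(μ−λ) ⇒ μ − λ = 1/W = 1/0.172 = 5.8140
μ = λ + 1/W = 29.41 + 5.8140 = 35.2240 per hr

Final: 35.2240 /hr


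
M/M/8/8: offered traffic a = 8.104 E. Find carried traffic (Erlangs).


B(8,8.104) = 0.241323 (Erlang-B)
Carried load = a(1 − B) = 8.104·(1 − 0.241323) = 8.104·0.758677 = 6.1483 E

Final: 6.1483 Erlangs


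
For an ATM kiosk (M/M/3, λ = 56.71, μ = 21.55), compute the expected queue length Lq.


a = λ/μ = 2.6316; ρ = a/3 = 0.8772
P₀ = 0.031422
Lq = P₀·a^c·ρ / (c!·(1−ρ)²) = 0.031422·18.22372·0.8772/(6·0.01508)
= 5.55021

Final: 5.55021


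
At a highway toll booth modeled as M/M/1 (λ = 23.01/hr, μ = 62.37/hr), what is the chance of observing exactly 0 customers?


ρ = 23.01/62.37 = 0.3689
P_n = (1−ρ)·ρ^n = (1 − 0.3689)·0.3689^0 = 0.6311·1.000000 = 0.631073

Final: 0.631073


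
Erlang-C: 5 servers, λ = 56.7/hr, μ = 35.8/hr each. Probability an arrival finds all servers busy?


a = λ/μ = 1.5838; ρ = a/5 = 0.3168
P₀ = 0.204756 (from M/M/c formula)
C(c,a) = [a^c/(c!(1−ρ))]·P₀ = [9.96552/(120·0.6832)]·0.204756
= 0.12155·0.204756 = 0.024888

Final: 0.024888


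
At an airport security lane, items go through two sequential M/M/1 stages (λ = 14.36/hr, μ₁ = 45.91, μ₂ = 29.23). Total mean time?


Each node sees arrival rate λ = 14.36/hr (tandem ⇒ throughput preserved).
W₁ = 1/(μ₁−λ) = 1/(45.91−14.36) = 0.03170 hr
W₂ = 1/(μ₂−λ) = 1/(29.23−14.36) = 0.06725 hr
W_total = W₁ + W₂ = 0.03170 + 0.06725 = 0.09895 hr

Final: 0.09895 hr


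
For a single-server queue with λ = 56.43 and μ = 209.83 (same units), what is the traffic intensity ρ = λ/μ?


ρ = λ/μ = 56.43/209.83 = 0.2689

Final: 0.2689


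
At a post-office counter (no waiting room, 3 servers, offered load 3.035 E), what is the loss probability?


B(c,a) = (a^c/c!) / Σ_{k=0}^{c} a^k/k!
a^3/3! = 4.659345
Σ terms (k=0..3): 1.00000 + 3.03500 + 4.60561 + 4.65934 = 13.299957
B = 4.659345/13.299957 = 0.350328

Final: 0.350328


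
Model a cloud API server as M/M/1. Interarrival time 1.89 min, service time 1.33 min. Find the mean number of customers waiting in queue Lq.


λ = 60/1.89 = 31.7460 /hr
μ = 60/1.33 = 45.1128 /hr
ρ = λ/μ = 31.7460/45.1128 = 0.7037
Lq = ρ²/(1−ρ) = 0.4952/0.2963 = 1.6713

Final: 1.6713


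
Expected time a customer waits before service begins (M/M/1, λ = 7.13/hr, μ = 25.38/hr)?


ρ = 7.13/25.38 = 0.2809
Wq = ρ/(μ−λ) = 0.2809/(25.38 − 7.13) = 0.2809/18.25 = 0.01539 hr

Final: 0.01539 hr


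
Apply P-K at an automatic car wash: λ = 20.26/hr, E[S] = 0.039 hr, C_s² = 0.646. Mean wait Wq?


ρ = λ·E[S] = 20.26·0.039 = 0.7901
E[S²] = E[S]²(1+C_s²) = 0.039²·(1+0.646) = 0.002504
Wq = λ·E[S²]/(2(1−ρ)) = 20.26·0.002504/(2·0.2099) = 0.12085 hr

Final: 0.12085 hr


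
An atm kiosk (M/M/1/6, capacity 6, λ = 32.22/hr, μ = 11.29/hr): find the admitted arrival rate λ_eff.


ρ = 2.8539; P_K = (1−ρ)ρ^6/(1−ρ^7) = 0.650018
λ_eff = λ(1 − P_K) = 32.22·(1 − 0.650018) = 32.22·0.349982 = 11.2764 /hr

Final: 11.2764 /hr


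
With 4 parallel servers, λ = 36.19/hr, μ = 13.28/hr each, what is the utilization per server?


ρ = λ/(cμ) = 36.19/(4·13.28) = 36.19/53.12 = 0.6813

Final: 0.6813


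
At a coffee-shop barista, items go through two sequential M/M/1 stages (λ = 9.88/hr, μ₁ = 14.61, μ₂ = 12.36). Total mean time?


Each node sees arrival rate λ = 9.88/hr (tandem ⇒ throughput preserved).
W₁ = 1/(μ₁−λ) = 1/(14.61−9.88) = 0.21142 hr
W₂ = 1/(μ₂−λ) = 1/(12.36−9.88) = 0.40323 hr
W_total = W₁ + W₂ = 0.21142 + 0.40323 = 0.61464 hr

Final: 0.61464 hr


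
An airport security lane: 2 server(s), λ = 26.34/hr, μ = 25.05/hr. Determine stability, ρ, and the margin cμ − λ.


Total capacity cμ = 2·25.05 = 50.10/hr
ρ = λ/(cμ) = 26.34/50.10 = 0.5257
Stable ⇔ ρ < 1: YES
Spare capacity = cμ − λ = 50.10 − 26.34 = 23.76/hr

Final: ρ = 0.5257; stable; margin = 23.76/hr


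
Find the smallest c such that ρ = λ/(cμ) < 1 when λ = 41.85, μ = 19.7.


Stability requires cμ > λ ⇔ c > λ/μ.
λ/μ = 41.85/19.7 = 2.1244
Minimum integer c = ⌊2.1244⌋ + 1 = 3
Check: 3·19.7 = 59.10 > 41.85, while 2·19.7 = 39.40 ≤ 41.85

Final: 3 servers


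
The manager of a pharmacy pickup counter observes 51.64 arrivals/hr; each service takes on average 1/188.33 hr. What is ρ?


ρ = λ/μ = 51.64/188.33 = 0.2742

Final: 0.2742


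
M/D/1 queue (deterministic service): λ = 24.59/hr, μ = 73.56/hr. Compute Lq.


ρ = 24.59/73.56 = 0.3343
M/D/1: Lq = ρ²/(2(1−ρ)) = 0.1117/(2·0.6657) = 0.08393

Final: 0.08393


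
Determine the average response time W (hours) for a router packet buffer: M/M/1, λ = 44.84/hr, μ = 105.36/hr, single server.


W = 1/(μ−λ) = 1/(105.36 − 44.84) = 1/60.52 = 0.01652 hr

Final: 0.01652 hr


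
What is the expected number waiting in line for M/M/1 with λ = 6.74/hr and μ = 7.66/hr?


ρ = 6.74/7.66 = 0.8799
Lq = ρ²/(1−ρ) = 0.7742/0.1201 = 6.4462

Final: 6.4462


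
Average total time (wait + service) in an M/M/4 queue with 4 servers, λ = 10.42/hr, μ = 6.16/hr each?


a = 1.6916; ρ = 0.4229; P₀ = 0.181157
Lq = P₀·a^c·ρ/(c!(1−ρ)²) = 0.07847
Wq = Lq/λ = 0.07847/10.42 = 0.007531 hr
W = Wq + 1/μ = 0.007531 + 0.16234 = 0.16987 hr

Final: 0.16987 hr


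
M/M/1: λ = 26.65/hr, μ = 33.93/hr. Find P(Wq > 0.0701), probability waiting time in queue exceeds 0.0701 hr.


ρ = 26.65/33.93 = 0.7854
P(Wq > t) = ρ·e^{−(μ−λ)t} = 0.7854·e^{−0.5103}
= 0.7854·0.600299 = 0.471499

Final: 0.471499


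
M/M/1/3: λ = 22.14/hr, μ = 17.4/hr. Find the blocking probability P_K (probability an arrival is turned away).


ρ = λ/μ = 22.14/17.4 = 1.2724
P_K = (1−ρ)ρ^K/(1−ρ^(K+1)) = (-0.2724·2.060085)/(1 − 2.621280)
= -0.561196/-1.621280 = 0.346143

Final: 0.346143


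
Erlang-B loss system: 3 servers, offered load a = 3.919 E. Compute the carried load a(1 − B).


B(3,3.919) = 0.443292 (Erlang-B)
Carried load = a(1 − B) = 3.919·(1 − 0.443292) = 3.919·0.556708 = 2.1817 E

Final: 2.1817 Erlangs


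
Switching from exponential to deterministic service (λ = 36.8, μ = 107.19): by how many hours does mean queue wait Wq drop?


ρ = 36.8/107.19 = 0.3433
Wq(M/M/1) = ρ/(μ−λ) = 0.3433/70.39 = 0.004877 hr
Wq(M/D/1) = ρ/(2(μ−λ)) = 0.002439 hr
Savings = 0.004877 − 0.002439 = 0.002439 hr

Final: 0.002439 hr


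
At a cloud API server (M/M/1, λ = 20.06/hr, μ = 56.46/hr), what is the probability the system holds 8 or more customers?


ρ = 20.06/56.46 = 0.3553
P(N ≥ n) = ρ^n = 0.3553^8 = 0.0002539

Final: 0.0002539


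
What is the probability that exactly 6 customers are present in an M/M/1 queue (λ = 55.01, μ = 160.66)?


ρ = 55.01/160.66 = 0.3424
P_n = (1−ρ)·ρ^n = (1 − 0.3424)·0.3424^6 = 0.6576·0.001611 = 0.001060

Final: 0.001060


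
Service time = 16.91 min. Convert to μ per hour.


μ = 1/(service time) in consistent units.
1 hour = 60 min, so μ = 60/16.91 = 3.5482 per hour

Final: 3.5482 /hr


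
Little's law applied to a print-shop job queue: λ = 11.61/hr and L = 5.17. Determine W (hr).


W = L/λ = 5.17/11.61 = 0.4453 hr

Final: 0.4453 hr


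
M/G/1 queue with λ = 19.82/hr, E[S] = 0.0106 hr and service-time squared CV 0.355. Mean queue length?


ρ = λ·E[S] = 19.82·0.0106 = 0.2101
Lq = ρ²(1+C_s²)/(2(1−ρ)) = 0.04414·(1+0.355)/(2·0.7899)
= 0.04414·1.3550/1.5798 = 0.03786

Final: 0.03786


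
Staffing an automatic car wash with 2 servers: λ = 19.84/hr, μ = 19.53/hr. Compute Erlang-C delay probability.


a = λ/μ = 1.0159; ρ = a/2 = 0.5079
P₀ = 0.326316 (from M/M/c formula)
C(c,a) = [a^c/(c!(1−ρ))]·P₀ = [1.03200/(2·0.4921)]·0.326316
= 1.04864·0.326316 = 0.342189

Final: 0.342189


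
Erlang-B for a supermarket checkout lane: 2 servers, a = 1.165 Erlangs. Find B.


B(c,a) = (a^c/c!) / Σ_{k=0}^{c} a^k/k!
a^2/2! = 0.678613
Σ terms (k=0..2): 1.00000 + 1.16500 + 0.67861 = 2.843612
B = 0.678613/2.843612 = 0.238645

Final: 0.238645


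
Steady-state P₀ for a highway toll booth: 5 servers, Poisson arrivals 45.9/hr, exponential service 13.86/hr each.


a = λ/μ = 45.9/13.86 = 3.3117; ρ = a/c = 0.6623
Σ_{k=0}^{4} a^k/k! (terms k=0..4) = 1.00000 + 3.31169 + 5.48364 + 6.05337 + 5.01172 = 20.86041
Tail: a^5/(5!(1−ρ)) = 398.33391/(120·0.3377) = 9.83068
P₀ = 1/(20.86041 + 9.83068) = 1/30.69109 = 0.032583

Final: 0.032583


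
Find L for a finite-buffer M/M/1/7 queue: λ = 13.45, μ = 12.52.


ρ = 13.45/12.52 = 1.0743
L = ρ[1 − (K+1)ρ^K + Kρ^(K+1)] / [(1−ρ)(1−ρ^(K+1))]
Numerator: 1.0743·(1 − 8·1.651299 + 7·1.773959) = 0.222724
Denominator: (-0.07428)·(-0.773959) = 0.057491
L = 0.222724/0.057491 = 3.8741

Final: 3.8741


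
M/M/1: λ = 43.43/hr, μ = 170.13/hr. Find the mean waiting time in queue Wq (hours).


ρ = 43.43/170.13 = 0.2553
Wq = ρ/(μ−λ) = 0.2553/(170.13 − 43.43) = 0.2553/126.70 = 0.002015 hr

Final: 0.002015 hr


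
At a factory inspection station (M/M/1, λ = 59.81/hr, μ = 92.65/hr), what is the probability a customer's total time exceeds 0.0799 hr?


W ~ Exponential(μ−λ) for M/M/1.
μ − λ = 92.65 − 59.81 = 32.8400
P(W > t) = e^{−(μ−λ)t} = e^{−2.6239} = 0.072518

Final: 0.072518


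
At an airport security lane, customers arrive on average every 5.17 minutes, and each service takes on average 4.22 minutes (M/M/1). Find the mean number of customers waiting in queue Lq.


λ = 60/5.17 = 11.6054 /hr
μ = 60/4.22 = 14.2180 /hr
ρ = λ/μ = 11.6054/14.2180 = 0.8162
Lq = ρ²/(1−ρ) = 0.6663/0.1838 = 3.6259

Final: 3.6259


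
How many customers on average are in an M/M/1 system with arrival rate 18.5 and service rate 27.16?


ρ = λ/μ = 18.5/27.16 = 0.6811
L = ρ/(1−ρ) = 0.6811/(1 − 0.6811) = 0.6811/0.3189 = 2.1363

Final: 2.1363


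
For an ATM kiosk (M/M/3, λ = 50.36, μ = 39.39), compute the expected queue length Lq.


a = λ/μ = 1.2785; ρ = a/3 = 0.4262
P₀ = 0.270071
Lq = P₀·a^c·ρ / (c!·(1−ρ)²) = 0.270071·2.08977·0.4262/(6·0.32929)
= 0.12174

Final: 0.12174


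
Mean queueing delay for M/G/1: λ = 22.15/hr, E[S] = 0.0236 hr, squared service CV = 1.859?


ρ = λ·E[S] = 22.15·0.0236 = 0.5227
E[S²] = E[S]²(1+C_s²) = 0.0236²·(1+1.859) = 0.001592
Wq = λ·E[S²]/(2(1−ρ)) = 22.15·0.001592/(2·0.4773) = 0.03695 hr

Final: 0.03695 hr


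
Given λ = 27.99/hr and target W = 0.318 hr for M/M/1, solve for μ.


W = 1/(μ−λ) ⇒ μ − λ = 1/W = 1/0.318 = 3.1447
μ = λ + 1/W = 27.99 + 3.1447 = 31.1347 per hr

Final: 31.1347 /hr


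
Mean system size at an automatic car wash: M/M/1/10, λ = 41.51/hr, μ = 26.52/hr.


ρ = 41.51/26.52 = 1.5652
L = ρ[1 − (K+1)ρ^K + Kρ^(K+1)] / [(1−ρ)(1−ρ^(K+1))]
Numerator: 1.5652·(1 − 11·88.265734 + 10·138.156509) = 644.315990
Denominator: (-0.5652)·(-137.156509) = 77.525493
L = 644.315990/77.525493 = 8.3110

Final: 8.3110


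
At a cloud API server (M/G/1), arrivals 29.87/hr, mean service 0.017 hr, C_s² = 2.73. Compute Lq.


ρ = λ·E[S] = 29.87·0.017 = 0.5078
Lq = ρ²(1+C_s²)/(2(1−ρ)) = 0.2579·(1+2.73)/(2·0.4922)
= 0.2579·3.7300/0.9844 = 0.97700

Final: 0.97700


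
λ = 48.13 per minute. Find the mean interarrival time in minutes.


Mean interarrival time = 1/λ = 1/48.13 minute = 0.02078 minute
In minutes: 0.02078 × 1 = 0.02078 min

Final: 0.02078 min


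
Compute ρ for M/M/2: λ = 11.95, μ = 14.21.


ρ = λ/(cμ) = 11.95/(2·14.21) = 11.95/28.42 = 0.4205

Final: 0.4205


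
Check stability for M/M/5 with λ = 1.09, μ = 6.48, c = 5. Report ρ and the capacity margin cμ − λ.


Total capacity cμ = 5·6.48 = 32.40/hr
ρ = λ/(cμ) = 1.09/32.40 = 0.03364
Stable ⇔ ρ < 1: YES
Spare capacity = cμ − λ = 32.40 − 1.09 = 31.31/hr

Final: ρ = 0.03364; stable; margin = 31.31/hr


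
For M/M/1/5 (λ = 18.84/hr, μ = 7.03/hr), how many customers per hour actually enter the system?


ρ = 2.6799; P_K = (1−ρ)ρ^5/(1−ρ^6) = 0.628554
λ_eff = λ(1 − P_K) = 18.84·(1 − 0.628554) = 18.84·0.371446 = 6.9980 /hr

Final: 6.9980 /hr


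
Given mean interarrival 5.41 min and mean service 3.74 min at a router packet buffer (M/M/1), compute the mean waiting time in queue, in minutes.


λ = 60/5.41 = 11.0906 /hr
μ = 60/3.74 = 16.0428 /hr
ρ = λ/μ = 11.0906/16.0428 = 0.6913
Wq = ρ/(μ−λ) = 0.6913/(16.0428−11.0906) = 0.13960 hr
In minutes: 0.13960·60 = 8.376 min

Final: 8.376 min


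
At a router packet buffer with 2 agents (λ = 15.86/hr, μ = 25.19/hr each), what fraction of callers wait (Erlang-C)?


a = λ/μ = 0.6296; ρ = a/2 = 0.3148
P₀ = 0.521135 (from M/M/c formula)
C(c,a) = [a^c/(c!(1−ρ))]·P₀ = [0.39641/(2·0.6852)]·0.521135
= 0.28927·0.521135 = 0.150750

Final: 0.150750


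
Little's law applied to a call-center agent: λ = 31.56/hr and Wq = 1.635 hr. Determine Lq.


Lq = λWq = 31.56·1.635 = 51.6006

Final: 51.6006


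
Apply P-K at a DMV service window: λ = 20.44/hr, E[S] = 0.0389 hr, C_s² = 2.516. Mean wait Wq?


ρ = λ·E[S] = 20.44·0.0389 = 0.7951
E[S²] = E[S]²(1+C_s²) = 0.0389²·(1+2.516) = 0.005320
Wq = λ·E[S²]/(2(1−ρ)) = 20.44·0.005320/(2·0.2049) = 0.26539 hr

Final: 0.26539 hr


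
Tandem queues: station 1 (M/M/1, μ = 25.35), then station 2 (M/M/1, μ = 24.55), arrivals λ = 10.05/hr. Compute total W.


Each node sees arrival rate λ = 10.05/hr (tandem ⇒ throughput preserved).
W₁ = 1/(μ₁−λ) = 1/(25.35−10.05) = 0.06536 hr
W₂ = 1/(μ₂−λ) = 1/(24.55−10.05) = 0.06897 hr
W_total = W₁ + W₂ = 0.06536 + 0.06897 = 0.13432 hr

Final: 0.13432 hr


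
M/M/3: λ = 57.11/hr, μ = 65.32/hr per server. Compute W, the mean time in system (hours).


a = 0.8743; ρ = 0.2914; P₀ = 0.414297
Lq = P₀·a^c·ρ/(c!(1−ρ)²) = 0.02679
Wq = Lq/λ = 0.02679/57.11 = 0.0004691 hr
W = Wq + 1/μ = 0.0004691 + 0.01531 = 0.01578 hr

Final: 0.01578 hr


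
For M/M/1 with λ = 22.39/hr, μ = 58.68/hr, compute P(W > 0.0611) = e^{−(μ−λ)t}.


W ~ Exponential(μ−λ) for M/M/1.
μ − λ = 58.68 − 22.39 = 36.2900
P(W > t) = e^{−(μ−λ)t} = e^{−2.2173} = 0.108901

Final: 0.108901


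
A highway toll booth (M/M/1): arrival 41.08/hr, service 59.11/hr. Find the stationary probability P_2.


ρ = 41.08/59.11 = 0.6950
P_n = (1−ρ)·ρ^n = (1 − 0.6950)·0.6950^2 = 0.3050·0.482991 = 0.147324

Final: 0.147324


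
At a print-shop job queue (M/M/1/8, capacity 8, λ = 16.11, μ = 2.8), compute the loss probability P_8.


ρ = λ/μ = 16.11/2.8 = 5.7536
P_K = (1−ρ)ρ^K/(1−ρ^(K+1)) = (-4.7536·1200881.273807)/(1 − 6909356.186085)
= -5708474.912277/-6909355.186085 = 0.826195

Final: 0.826195


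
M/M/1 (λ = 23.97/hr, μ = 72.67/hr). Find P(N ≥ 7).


ρ = 23.97/72.67 = 0.3298
P(N ≥ n) = ρ^n = 0.3298^7 = 0.0004248

Final: 0.0004248


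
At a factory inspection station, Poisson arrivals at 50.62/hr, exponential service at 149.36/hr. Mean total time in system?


W = 1/(μ−λ) = 1/(149.36 − 50.62) = 1/98.74 = 0.01013 hr

Final: 0.01013 hr


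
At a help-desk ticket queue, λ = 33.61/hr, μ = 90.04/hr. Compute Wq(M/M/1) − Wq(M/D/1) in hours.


ρ = 33.61/90.04 = 0.3733
Wq(M/M/1) = ρ/(μ−λ) = 0.3733/56.43 = 0.006615 hr
Wq(M/D/1) = ρ/(2(μ−λ)) = 0.003307 hr
Savings = 0.006615 − 0.003307 = 0.003307 hr

Final: 0.003307 hr


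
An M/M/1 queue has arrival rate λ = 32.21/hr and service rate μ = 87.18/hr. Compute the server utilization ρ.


ρ = λ/μ = 32.21/87.18 = 0.3695

Final: 0.3695


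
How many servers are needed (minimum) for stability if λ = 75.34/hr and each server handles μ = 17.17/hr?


Stability requires cμ > λ ⇔ c > λ/μ.
λ/μ = 75.34/17.17 = 4.3879
Minimum integer c = ⌊4.3879⌋ + 1 = 5
Check: 5·17.17 = 85.85 > 75.34, while 4·17.17 = 68.68 ≤ 75.34

Final: 5 servers


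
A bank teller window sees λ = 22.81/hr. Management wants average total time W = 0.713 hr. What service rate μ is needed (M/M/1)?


W = 1/(μ−λ) ⇒ μ − λ = 1/W = 1/0.713 = 1.4025
μ = λ + 1/W = 22.81 + 1.4025 = 24.2125 per hr

Final: 24.2125 /hr


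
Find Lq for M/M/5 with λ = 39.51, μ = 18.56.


a = λ/μ = 2.1288; ρ = a/5 = 0.4258
P₀ = 0.117751
Lq = P₀·a^c·ρ / (c!·(1−ρ)²) = 0.117751·43.71649·0.4258/(120·0.32976)
= 0.05539

Final: 0.05539


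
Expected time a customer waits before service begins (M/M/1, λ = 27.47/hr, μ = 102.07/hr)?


ρ = 27.47/102.07 = 0.2691
Wq = ρ/(μ−λ) = 0.2691/(102.07 − 27.47) = 0.2691/74.60 = 0.003608 hr

Final: 0.003608 hr


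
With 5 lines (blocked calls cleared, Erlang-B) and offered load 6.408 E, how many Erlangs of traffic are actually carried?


B(5,6.408) = 0.387952 (Erlang-B)
Carried load = a(1 − B) = 6.408·(1 − 0.387952) = 6.408·0.612048 = 3.9220 E

Final: 3.9220 Erlangs


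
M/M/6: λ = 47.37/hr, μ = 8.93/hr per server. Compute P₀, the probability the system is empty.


a = λ/μ = 47.37/8.93 = 5.3046; ρ = a/c = 0.8841
Σ_{k=0}^{5} a^k/k! (terms k=0..5) = 1.00000 + 5.30459 + 14.06934 + 24.87737 + 32.99107 + 35.00083 = 113.24322
Tail: a^6/(6!(1−ρ)) = 22279.81370/(720·0.1159) = 266.98703
P₀ = 1/(113.24322 + 266.98703) = 1/380.23025 = 0.002630

Final: 0.002630


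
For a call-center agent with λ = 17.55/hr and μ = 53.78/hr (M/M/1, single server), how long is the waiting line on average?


ρ = 17.55/53.78 = 0.3263
Lq = ρ²/(1−ρ) = 0.1065/0.6737 = 0.1581

Final: 0.1581


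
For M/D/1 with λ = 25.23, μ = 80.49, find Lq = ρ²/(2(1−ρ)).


ρ = 25.23/80.49 = 0.3135
M/D/1: Lq = ρ²/(2(1−ρ)) = 0.09825/(2·0.6865) = 0.07156

Final: 0.07156


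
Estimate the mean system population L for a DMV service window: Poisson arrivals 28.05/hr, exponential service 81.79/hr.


ρ = λ/μ = 28.05/81.79 = 0.3430
L = ρ/(1−ρ) = 0.3430/(1 − 0.3430) = 0.3430/0.6570 = 0.5220

Final: 0.5220


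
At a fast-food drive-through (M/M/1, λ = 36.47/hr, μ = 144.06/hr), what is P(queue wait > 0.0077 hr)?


ρ = 36.47/144.06 = 0.2532
P(Wq > t) = ρ·e^{−(μ−λ)t} = 0.2532·e^{−0.8284}
= 0.2532·0.436729 = 0.110562

Final: 0.110562


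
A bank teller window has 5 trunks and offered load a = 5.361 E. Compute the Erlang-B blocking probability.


B(c,a) = (a^c/c!) / Σ_{k=0}^{c} a^k/k!
a^5/5! = 36.901820
Σ terms (k=0..5): 1.00000 + 5.36100 + 14.37016 + 25.67948 + 34.41692 + 36.90182 = 117.729376
B = 36.901820/117.729376 = 0.313446

Final: 0.313446


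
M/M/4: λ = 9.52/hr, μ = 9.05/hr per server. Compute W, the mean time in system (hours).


a = 1.0519; ρ = 0.2630; P₀ = 0.348621
Lq = P₀·a^c·ρ/(c!(1−ρ)²) = 0.008611
Wq = Lq/λ = 0.008611/9.52 = 0.0009045 hr
W = Wq + 1/μ = 0.0009045 + 0.11050 = 0.11140 hr

Final: 0.11140 hr


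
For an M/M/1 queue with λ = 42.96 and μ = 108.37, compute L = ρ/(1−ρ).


ρ = λ/μ = 42.96/108.37 = 0.3964
L = ρ/(1−ρ) = 0.3964/(1 − 0.3964) = 0.3964/0.6036 = 0.6568

Final: 0.6568


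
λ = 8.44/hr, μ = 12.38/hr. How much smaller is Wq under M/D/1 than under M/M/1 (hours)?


ρ = 8.44/12.38 = 0.6817
Wq(M/M/1) = ρ/(μ−λ) = 0.6817/3.94 = 0.17303 hr
Wq(M/D/1) = ρ/(2(μ−λ)) = 0.08652 hr
Savings = 0.17303 − 0.08652 = 0.08652 hr

Final: 0.08652 hr


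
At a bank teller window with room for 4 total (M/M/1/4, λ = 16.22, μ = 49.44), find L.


ρ = 16.22/49.44 = 0.3281
L = ρ[1 − (K+1)ρ^K + Kρ^(K+1)] / [(1−ρ)(1−ρ^(K+1))]
Numerator: 0.3281·(1 − 5·0.011585 + 4·0.003801) = 0.314059
Denominator: (0.6719)·(0.996199) = 0.669372
L = 0.314059/0.669372 = 0.4692

Final: 0.4692


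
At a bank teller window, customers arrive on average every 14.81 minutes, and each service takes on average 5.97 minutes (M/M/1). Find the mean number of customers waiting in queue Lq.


λ = 60/14.81 = 4.0513 /hr
μ = 60/5.97 = 10.0503 /hr
ρ = λ/μ = 4.0513/10.0503 = 0.4031
Lq = ρ²/(1−ρ) = 0.1625/0.5969 = 0.2722

Final: 0.2722


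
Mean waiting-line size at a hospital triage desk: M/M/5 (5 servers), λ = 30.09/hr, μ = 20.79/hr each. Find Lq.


a = λ/μ = 1.4473; ρ = a/5 = 0.2895
P₀ = 0.234889
Lq = P₀·a^c·ρ / (c!·(1−ρ)²) = 0.234889·6.35095·0.2895/(120·0.50486)
= 0.007128

Final: 0.007128


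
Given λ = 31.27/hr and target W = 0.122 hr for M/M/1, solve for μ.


W = 1/(μ−λ) ⇒ μ − λ = 1/W = 1/0.122 = 8.1967
μ = λ + 1/W = 31.27 + 8.1967 = 39.4667 per hr

Final: 39.4667 /hr


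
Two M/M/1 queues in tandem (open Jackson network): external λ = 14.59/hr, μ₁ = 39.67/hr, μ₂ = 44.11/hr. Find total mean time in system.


Each node sees arrival rate λ = 14.59/hr (tandem ⇒ throughput preserved).
W₁ = 1/(μ₁−λ) = 1/(39.67−14.59) = 0.03987 hr
W₂ = 1/(μ₂−λ) = 1/(44.11−14.59) = 0.03388 hr
W_total = W₁ + W₂ = 0.03987 + 0.03388 = 0.07375 hr

Final: 0.07375 hr


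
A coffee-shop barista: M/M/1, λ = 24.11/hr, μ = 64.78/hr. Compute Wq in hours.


ρ = 24.11/64.78 = 0.3722
Wq = ρ/(μ−λ) = 0.3722/(64.78 − 24.11) = 0.3722/40.67 = 0.009151 hr

Final: 0.009151 hr


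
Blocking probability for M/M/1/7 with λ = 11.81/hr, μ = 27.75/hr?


ρ = λ/μ = 11.81/27.75 = 0.4256
P_K = (1−ρ)ρ^K/(1−ρ^(K+1)) = (0.5744·0.002529)/(1 − 0.001076)
= 0.001453/0.998924 = 0.001454

Final: 0.001454


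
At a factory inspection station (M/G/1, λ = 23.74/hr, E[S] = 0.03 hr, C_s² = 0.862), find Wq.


ρ = λ·E[S] = 23.74·0.03 = 0.7122
E[S²] = E[S]²(1+C_s²) = 0.03²·(1+0.862) = 0.001676
Wq = λ·E[S²]/(2(1−ρ)) = 23.74·0.001676/(2·0.2878) = 0.06912 hr

Final: 0.06912 hr


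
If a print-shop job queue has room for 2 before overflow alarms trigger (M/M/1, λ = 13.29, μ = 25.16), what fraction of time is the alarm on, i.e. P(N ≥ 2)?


ρ = 13.29/25.16 = 0.5282
P(N ≥ n) = ρ^n = 0.5282^2 = 0.279016

Final: 0.279016


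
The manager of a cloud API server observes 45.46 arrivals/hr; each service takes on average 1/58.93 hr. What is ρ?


ρ = λ/μ = 45.46/58.93 = 0.7714

Final: 0.7714


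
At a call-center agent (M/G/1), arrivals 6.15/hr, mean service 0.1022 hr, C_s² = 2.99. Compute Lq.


ρ = λ·E[S] = 6.15·0.1022 = 0.6285
Lq = ρ²(1+C_s²)/(2(1−ρ)) = 0.3950·(1+2.99)/(2·0.3715)
= 0.3950·3.9900/0.7429 = 2.12164

Final: 2.12164


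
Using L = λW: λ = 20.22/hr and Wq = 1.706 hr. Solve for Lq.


Lq = λWq = 20.22·1.706 = 34.4953

Final: 34.4953


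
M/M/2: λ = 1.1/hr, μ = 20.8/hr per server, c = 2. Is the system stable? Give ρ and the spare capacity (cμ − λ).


Total capacity cμ = 2·20.8 = 41.60/hr
ρ = λ/(cμ) = 1.1/41.60 = 0.02644
Stable ⇔ ρ < 1: YES
Spare capacity = cμ − λ = 41.60 − 1.1 = 40.50/hr

Final: ρ = 0.02644; stable; margin = 40.50/hr


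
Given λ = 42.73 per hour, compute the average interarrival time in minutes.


Mean interarrival time = 1/λ = 1/42.73 hour = 0.02340 hour
In minutes: 0.02340 × 60 = 1.4042 min

Final: 1.4042 min


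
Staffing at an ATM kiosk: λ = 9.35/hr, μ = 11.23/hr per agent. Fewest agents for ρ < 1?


Stability requires cμ > λ ⇔ c > λ/μ.
λ/μ = 9.35/11.23 = 0.8326
Minimum integer c = ⌊0.8326⌋ + 1 = 1
Check: 1·11.23 = 11.23 > 9.35, while 0·11.23 = 0.00 ≤ 9.35

Final: 1 servers


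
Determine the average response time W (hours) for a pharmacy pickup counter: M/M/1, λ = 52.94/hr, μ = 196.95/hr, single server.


W = 1/(μ−λ) = 1/(196.95 − 52.94) = 1/144.01 = 0.006944 hr

Final: 0.006944 hr


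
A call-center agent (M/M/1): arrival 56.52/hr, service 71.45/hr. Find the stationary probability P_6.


ρ = 56.52/71.45 = 0.7910
P_n = (1−ρ)·ρ^n = (1 − 0.7910)·0.7910^6 = 0.2090·0.245019 = 0.051198

Final: 0.051198


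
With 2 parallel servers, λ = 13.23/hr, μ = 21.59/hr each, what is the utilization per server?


ρ = λ/(cμ) = 13.23/(2·21.59) = 13.23/43.18 = 0.3064

Final: 0.3064


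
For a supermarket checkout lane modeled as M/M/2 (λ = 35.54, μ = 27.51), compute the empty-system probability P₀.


a = λ/μ = 35.54/27.51 = 1.2919; ρ = a/c = 0.6459
Σ_{k=0}^{1} a^k/k! (terms k=0..1) = 1.00000 + 1.29189 = 2.29189
Tail: a^2/(2!(1−ρ)) = 1.66899/(2·0.3541) = 2.35698
P₀ = 1/(2.29189 + 2.35698) = 1/4.64887 = 0.215106

Final: 0.215106


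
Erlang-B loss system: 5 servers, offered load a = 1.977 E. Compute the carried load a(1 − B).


B(5,1.977) = 0.035412 (Erlang-B)
Carried load = a(1 − B) = 1.977·(1 − 0.035412) = 1.977·0.964588 = 1.9070 E

Final: 1.9070 Erlangs


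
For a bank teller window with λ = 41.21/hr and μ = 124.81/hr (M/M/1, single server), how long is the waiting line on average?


ρ = 41.21/124.81 = 0.3302
Lq = ρ²/(1−ρ) = 0.1090/0.6698 = 0.1628

Final: 0.1628


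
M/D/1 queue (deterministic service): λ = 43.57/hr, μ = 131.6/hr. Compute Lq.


ρ = 43.57/131.6 = 0.3311
M/D/1: Lq = ρ²/(2(1−ρ)) = 0.1096/(2·0.6689) = 0.08193

Final: 0.08193


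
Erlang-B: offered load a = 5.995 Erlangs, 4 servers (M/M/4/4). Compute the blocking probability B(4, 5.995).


B(c,a) = (a^c/c!) / Σ_{k=0}^{c} a^k/k!
a^4/4! = 53.820225
Σ terms (k=0..4): 1.00000 + 5.99500 + 17.97001 + 35.91007 + 53.82022 = 114.695312
B = 53.820225/114.695312 = 0.469245

Final: 0.469245


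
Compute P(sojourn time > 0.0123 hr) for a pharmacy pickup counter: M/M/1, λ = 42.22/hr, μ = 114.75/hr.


W ~ Exponential(μ−λ) for M/M/1.
μ − λ = 114.75 − 42.22 = 72.5300
P(W > t) = e^{−(μ−λ)t} = e^{−0.8921} = 0.409786

Final: 0.409786


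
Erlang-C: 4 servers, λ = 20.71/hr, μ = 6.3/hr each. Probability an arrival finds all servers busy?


a = λ/μ = 3.2873; ρ = a/4 = 0.8218
P₀ = 0.023299 (from M/M/c formula)
C(c,a) = [a^c/(c!(1−ρ))]·P₀ = [116.77724/(24·0.1782)]·0.023299
= 27.30871·0.023299 = 0.636273

Final: 0.636273


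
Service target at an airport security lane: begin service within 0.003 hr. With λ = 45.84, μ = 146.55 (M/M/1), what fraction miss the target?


ρ = 45.84/146.55 = 0.3128
P(Wq > t) = ρ·e^{−(μ−λ)t} = 0.3128·e^{−0.3021}
= 0.3128·0.739242 = 0.231231

Final: 0.231231


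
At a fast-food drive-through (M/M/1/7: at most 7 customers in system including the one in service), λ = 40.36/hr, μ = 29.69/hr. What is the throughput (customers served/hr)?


ρ = 1.3594; P_K = (1−ρ)ρ^7/(1−ρ^8) = 0.289169
λ_eff = λ(1 − P_K) = 40.36·(1 − 0.289169) = 40.36·0.710831 = 28.6891 /hr

Final: 28.6891 /hr


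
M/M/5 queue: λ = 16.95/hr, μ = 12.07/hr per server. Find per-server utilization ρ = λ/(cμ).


ρ = λ/(cμ) = 16.95/(5·12.07) = 16.95/60.35 = 0.2809

Final: 0.2809


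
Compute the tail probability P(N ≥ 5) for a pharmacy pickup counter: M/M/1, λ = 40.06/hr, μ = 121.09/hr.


ρ = 40.06/121.09 = 0.3308
P(N ≥ n) = ρ^n = 0.3308^5 = 0.003963

Final: 0.003963


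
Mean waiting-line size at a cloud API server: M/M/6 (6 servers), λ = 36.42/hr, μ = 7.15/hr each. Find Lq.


a = λ/μ = 5.0937; ρ = a/6 = 0.8490
P₀ = 0.003871
Lq = P₀·a^c·ρ / (c!·(1−ρ)²) = 0.003871·17466.39985·0.8490/(720·0.02282)
= 3.49429

Final: 3.49429


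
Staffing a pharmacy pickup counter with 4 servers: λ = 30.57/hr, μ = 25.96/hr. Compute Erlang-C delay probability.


a = λ/μ = 1.1776; ρ = a/4 = 0.2944
P₀ = 0.307065 (from M/M/c formula)
C(c,a) = [a^c/(c!(1−ρ))]·P₀ = [1.92293/(24·0.7056)]·0.307065
= 0.11355·0.307065 = 0.034867

Final: 0.034867


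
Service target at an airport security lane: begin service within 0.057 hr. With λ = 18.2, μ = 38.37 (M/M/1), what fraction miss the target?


ρ = 18.2/38.37 = 0.4743
P(Wq > t) = ρ·e^{−(μ−λ)t} = 0.4743·e^{−1.1497}
= 0.4743·0.316735 = 0.150237

Final: 0.150237


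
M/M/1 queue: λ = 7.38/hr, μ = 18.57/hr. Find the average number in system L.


ρ = λ/μ = 7.38/18.57 = 0.3974
L = ρ/(1−ρ) = 0.3974/(1 − 0.3974) = 0.3974/0.6026 = 0.6595

Final: 0.6595


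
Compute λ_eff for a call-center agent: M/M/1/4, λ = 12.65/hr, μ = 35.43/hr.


ρ = 0.3570; P_K = (1−ρ)ρ^4/(1−ρ^5) = 0.010510
λ_eff = λ(1 − P_K) = 12.65·(1 − 0.010510) = 12.65·0.989490 = 12.5171 /hr

Final: 12.5171 /hr


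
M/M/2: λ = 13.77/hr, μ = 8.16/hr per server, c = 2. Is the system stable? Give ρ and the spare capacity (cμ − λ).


Total capacity cμ = 2·8.16 = 16.32/hr
ρ = λ/(cμ) = 13.77/16.32 = 0.8438
Stable ⇔ ρ < 1: YES
Spare capacity = cμ − λ = 16.32 − 13.77 = 2.55/hr

Final: ρ = 0.8438; stable; margin = 2.55/hr


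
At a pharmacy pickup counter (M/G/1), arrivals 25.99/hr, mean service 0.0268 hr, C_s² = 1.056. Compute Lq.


ρ = λ·E[S] = 25.99·0.0268 = 0.6965
Lq = ρ²(1+C_s²)/(2(1−ρ)) = 0.4852·(1+1.056)/(2·0.3035)
= 0.4852·2.0560/0.6069 = 1.64347

Final: 1.64347


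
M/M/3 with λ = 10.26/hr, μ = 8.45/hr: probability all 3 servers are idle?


a = λ/μ = 10.26/8.45 = 1.2142; ρ = a/c = 0.4047
Σ_{k=0}^{2} a^k/k! (terms k=0..2) = 1.00000 + 1.21420 + 0.73714 = 2.95134
Tail: a^3/(3!(1−ρ)) = 1.79008/(6·0.5953) = 0.50120
P₀ = 1/(2.95134 + 0.50120) = 1/3.45254 = 0.289642

Final: 0.289642


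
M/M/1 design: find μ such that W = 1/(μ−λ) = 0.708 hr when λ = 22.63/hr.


W = 1/(μ−λ) ⇒ μ − λ = 1/W = 1/0.708 = 1.4124
μ = λ + 1/W = 22.63 + 1.4124 = 24.0424 per hr

Final: 24.0424 /hr


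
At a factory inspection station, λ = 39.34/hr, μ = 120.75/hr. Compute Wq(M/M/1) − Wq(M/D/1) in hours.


ρ = 39.34/120.75 = 0.3258
Wq(M/M/1) = ρ/(μ−λ) = 0.3258/81.41 = 0.004002 hr
Wq(M/D/1) = ρ/(2(μ−λ)) = 0.002001 hr
Savings = 0.004002 − 0.002001 = 0.002001 hr

Final: 0.002001 hr


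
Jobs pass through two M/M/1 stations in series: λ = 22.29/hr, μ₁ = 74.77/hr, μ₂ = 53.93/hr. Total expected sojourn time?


Each node sees arrival rate λ = 22.29/hr (tandem ⇒ throughput preserved).
W₁ = 1/(μ₁−λ) = 1/(74.77−22.29) = 0.01905 hr
W₂ = 1/(μ₂−λ) = 1/(53.93−22.29) = 0.03161 hr
W_total = W₁ + W₂ = 0.01905 + 0.03161 = 0.05066 hr

Final: 0.05066 hr


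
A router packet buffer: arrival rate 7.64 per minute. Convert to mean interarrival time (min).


Mean interarrival time = 1/λ = 1/7.64 minute = 0.13089 minute
In minutes: 0.13089 × 1 = 0.1309 min

Final: 0.1309 min


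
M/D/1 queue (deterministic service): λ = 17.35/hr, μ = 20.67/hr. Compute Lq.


ρ = 17.35/20.67 = 0.8394
M/D/1: Lq = ρ²/(2(1−ρ)) = 0.7046/(2·0.1606) = 2.19326

Final: 2.19326


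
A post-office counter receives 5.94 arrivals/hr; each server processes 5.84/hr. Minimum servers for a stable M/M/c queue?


Stability requires cμ > λ ⇔ c > λ/μ.
λ/μ = 5.94/5.84 = 1.0171
Minimum integer c = ⌊1.0171⌋ + 1 = 2
Check: 2·5.84 = 11.68 > 5.94, while 1·5.84 = 5.84 ≤ 5.94

Final: 2 servers
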